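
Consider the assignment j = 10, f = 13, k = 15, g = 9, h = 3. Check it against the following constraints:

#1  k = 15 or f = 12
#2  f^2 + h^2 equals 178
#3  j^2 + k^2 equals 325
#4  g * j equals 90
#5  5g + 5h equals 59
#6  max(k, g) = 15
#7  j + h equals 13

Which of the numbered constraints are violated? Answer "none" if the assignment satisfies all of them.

#1 k = 15 = 15 (first disjunct) — OK.
#2 f^2 + h^2 = 13^2 + 3^2 = 169 + 9 = 178 — OK.
#3 j^2 + k^2 = 10^2 + 15^2 = 100 + 225 = 325 — OK.
#4 g * j = 9 * 10 = 90 — OK.
#5 5g + 5h = 5(9) + 5(3) = 60, not 59 — violated.
#6 max(15, 9) = 15 — OK.
#7 j + h = 10 + 3 = 13 — OK.

Constraint 5 is violated.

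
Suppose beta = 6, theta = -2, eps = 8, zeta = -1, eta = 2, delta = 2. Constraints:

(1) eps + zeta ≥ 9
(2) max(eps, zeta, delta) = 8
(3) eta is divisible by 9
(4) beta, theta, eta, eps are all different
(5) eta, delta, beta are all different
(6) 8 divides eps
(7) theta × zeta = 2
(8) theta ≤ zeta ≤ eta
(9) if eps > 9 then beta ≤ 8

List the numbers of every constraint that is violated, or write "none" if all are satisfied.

(1) eps + zeta = 8 + (-1) = 7; 7 < 9, bound 9 not met — violated.
(2) max(8, -1, 2) = 8 — OK.
(3) 2 = 9×0 + 2, so 9 does not divide 2 — violated.
(4) values 6, -2, 2, 8 are pairwise distinct — OK.
(5) eta = delta = 2, not all different — violated.
(6) 8 / 8 = 1, so 8 divides 8 — OK.
(7) theta × zeta = -2 × (-1) = 2 — OK.
(8) values -2 ≤ -1 ≤ 2 — OK.
(9) eps = 8, not > 9; antecedent false, conditional vacuously true — OK.

No — constraints 1, 3, and 5 are not satisfied.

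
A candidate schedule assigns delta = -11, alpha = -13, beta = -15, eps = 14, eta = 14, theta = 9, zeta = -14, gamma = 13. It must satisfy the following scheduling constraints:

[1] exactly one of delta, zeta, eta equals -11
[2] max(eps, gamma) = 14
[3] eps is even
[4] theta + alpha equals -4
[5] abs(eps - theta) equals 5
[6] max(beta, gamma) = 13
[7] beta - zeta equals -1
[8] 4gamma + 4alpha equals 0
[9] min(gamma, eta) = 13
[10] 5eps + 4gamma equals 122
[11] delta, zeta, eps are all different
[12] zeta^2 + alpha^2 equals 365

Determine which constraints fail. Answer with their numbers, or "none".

None — every constraint holds.

[1] delta=-11, zeta=-14, eta=14; 1 of them equals -11 — OK.
[2] max(14, 13) = 14 — OK.
[3] eps = 14 is even — OK.
[4] theta + alpha = 9 + (-13) = -4 — OK.
[5] abs(14 - 9) = 5 — OK.
[6] max(-15, 13) = 13 — OK.
[7] beta - zeta = -15 - (-14) = -1 — OK.
[8] 4gamma + 4alpha = 4(13) + 4(-13) = 0 — OK.
[9] min(13, 14) = 13 — OK.
[10] 5eps + 4gamma = 5(14) + 4(13) = 122 — OK.
[11] values -11, -14, 14 are pairwise distinct — OK.
[12] zeta^2 + alpha^2 = (-14)^2 + (-13)^2 = 196 + 169 = 365 — OK.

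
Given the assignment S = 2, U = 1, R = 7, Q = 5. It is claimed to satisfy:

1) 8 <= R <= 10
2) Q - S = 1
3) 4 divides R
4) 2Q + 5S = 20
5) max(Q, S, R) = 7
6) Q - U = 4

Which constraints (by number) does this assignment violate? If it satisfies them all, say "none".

The assignment fails constraints 1, 2, 3.

1) R = 7 is outside [8, 10] — does not hold.
2) Q - S = 5 - 2 = 3, not 1 — does not hold.
3) 7 = 4*1 + 3, so 4 does not divide 7 — does not hold.
4) 2Q + 5S = 2(5) + 5(2) = 20 — holds.
5) max(5, 2, 7) = 7 — holds.
6) Q - U = 5 - 1 = 4 — holds.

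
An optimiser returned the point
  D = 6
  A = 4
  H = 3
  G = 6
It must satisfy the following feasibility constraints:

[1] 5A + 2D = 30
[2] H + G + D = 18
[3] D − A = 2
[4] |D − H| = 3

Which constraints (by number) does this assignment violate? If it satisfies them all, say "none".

Constraints 1 and 2 are violated.

[1] 5A + 2D = 5(4) + 2(6) = 32, not 30 — fails.
[2] H + G + D = 3 + 6 + 6 = 15, not 18 — fails.
[3] D − A = 6 − 4 = 2 — holds.
[4] |6 − 3| = 3 — holds.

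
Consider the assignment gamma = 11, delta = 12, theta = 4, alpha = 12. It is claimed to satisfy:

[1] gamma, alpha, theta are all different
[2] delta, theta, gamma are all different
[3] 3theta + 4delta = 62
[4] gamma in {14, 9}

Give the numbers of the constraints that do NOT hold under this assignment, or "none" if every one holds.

[1] values 11, 12, 4 are pairwise distinct — OK.
[2] values 12, 4, 11 are pairwise distinct — OK.
[3] 3theta + 4delta = 3(4) + 4(12) = 60, not 62 — violated.
[4] gamma = 11 is not in {14, 9} — violated.

Constraints 3, 4 do not hold.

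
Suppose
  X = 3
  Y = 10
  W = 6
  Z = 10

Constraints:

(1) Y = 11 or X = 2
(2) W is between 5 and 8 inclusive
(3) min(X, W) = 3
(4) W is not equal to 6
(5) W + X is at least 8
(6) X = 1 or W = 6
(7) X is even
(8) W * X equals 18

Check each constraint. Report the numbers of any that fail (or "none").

(1) Y = 10 ≠ 11 and X = 3 ≠ 2; both disjuncts false — does not hold.
(2) W = 6 lies in [5, 8] — holds.
(3) min(3, 6) = 3 — holds.
(4) W = 6, but 6 is required to differ — does not hold.
(5) W + X = 6 + 3 = 9; 9 ≥ 8 — holds.
(6) X = 3 ≠ 1, but W = 6 = 6 (second disjunct) — holds.
(7) X = 3 is odd — does not hold.
(8) W * X = 6 * 3 = 18 — holds.

No — constraints 1, 4, and 7 are not satisfied.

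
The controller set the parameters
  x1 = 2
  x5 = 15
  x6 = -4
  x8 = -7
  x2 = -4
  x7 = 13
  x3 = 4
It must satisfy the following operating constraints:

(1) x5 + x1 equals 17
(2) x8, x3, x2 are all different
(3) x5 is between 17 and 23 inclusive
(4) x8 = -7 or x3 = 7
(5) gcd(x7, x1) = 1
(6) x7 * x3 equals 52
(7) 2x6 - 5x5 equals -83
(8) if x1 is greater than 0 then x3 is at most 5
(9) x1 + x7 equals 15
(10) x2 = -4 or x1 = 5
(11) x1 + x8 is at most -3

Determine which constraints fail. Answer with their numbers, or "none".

The assignment fails constraint 3.

(1) x5 + x1 = 15 + 2 = 17  ✔
(2) values -7, 4, -4 are pairwise distinct  ✔
(3) x5 = 15 is outside [17, 23]  ✘
(4) x8 = -7 = -7 (first disjunct)  ✔
(5) gcd(13, 2) = 1  ✔
(6) x7 * x3 = 13 * 4 = 52  ✔
(7) 2x6 - 5x5 = 2(-4) - 5(15) = -83  ✔
(8) x1 = 2 > 0, so we need x3 ≤ 5; x3 = 4 ≤ 5  ✔
(9) x1 + x7 = 2 + 13 = 15  ✔
(10) x2 = -4 = -4 (first disjunct)  ✔
(11) x1 + x8 = 2 + (-7) = -5; -5 ≤ -3  ✔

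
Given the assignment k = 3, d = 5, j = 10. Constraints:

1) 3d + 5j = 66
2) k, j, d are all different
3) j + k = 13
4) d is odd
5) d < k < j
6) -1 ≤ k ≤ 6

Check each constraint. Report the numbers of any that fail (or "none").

The assignment fails constraints 1 and 5.

1) 3d + 5j = 3(5) + 5(10) = 65, not 66  FAIL
2) values 3, 10, 5 are pairwise distinct  OK
3) j + k = 10 + 3 = 13  OK
4) d = 5 is odd  OK
5) values 5, 3, 10; d = 5 is not < k = 3  FAIL
6) k = 3 lies in [-1, 6]  OK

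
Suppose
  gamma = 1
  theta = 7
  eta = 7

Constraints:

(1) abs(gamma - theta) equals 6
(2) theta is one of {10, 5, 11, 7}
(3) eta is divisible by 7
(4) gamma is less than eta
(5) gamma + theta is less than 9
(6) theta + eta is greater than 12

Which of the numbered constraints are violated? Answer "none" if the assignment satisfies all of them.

(1) abs(1 - 7) = 6  yes
(2) theta = 7 is in {10, 5, 11, 7}  yes
(3) 7 / 7 = 1, so 7 divides 7  yes
(4) gamma = 1, eta = 7; 1 < 7  yes
(5) gamma + theta = 1 + 7 = 8; 8 < 9  yes
(6) theta + eta = 7 + 7 = 14; 14 > 12  yes

No violations.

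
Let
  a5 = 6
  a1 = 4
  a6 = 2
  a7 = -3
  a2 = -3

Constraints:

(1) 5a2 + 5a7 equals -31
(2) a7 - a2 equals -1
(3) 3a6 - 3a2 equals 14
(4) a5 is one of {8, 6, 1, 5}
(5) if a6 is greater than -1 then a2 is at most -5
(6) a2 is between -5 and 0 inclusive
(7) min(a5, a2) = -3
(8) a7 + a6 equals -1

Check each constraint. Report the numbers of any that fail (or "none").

No — constraints 1, 2, 3, and 5 are not satisfied.

(1) 5a2 + 5a7 = 5(-3) + 5(-3) = -30, not -31 — violated.
(2) a7 - a2 = -3 - (-3) = 0, not -1 — violated.
(3) 3a6 - 3a2 = 3(2) - 3(-3) = 15, not 14 — violated.
(4) a5 = 6 is in {8, 6, 1, 5} — OK.
(5) a6 = 2 > -1, so we need a2 ≤ -5; but a2 = -3 > -5 — violated.
(6) a2 = -3 lies in [-5, 0] — OK.
(7) min(6, -3) = -3 — OK.
(8) a7 + a6 = -3 + 2 = -1 — OK.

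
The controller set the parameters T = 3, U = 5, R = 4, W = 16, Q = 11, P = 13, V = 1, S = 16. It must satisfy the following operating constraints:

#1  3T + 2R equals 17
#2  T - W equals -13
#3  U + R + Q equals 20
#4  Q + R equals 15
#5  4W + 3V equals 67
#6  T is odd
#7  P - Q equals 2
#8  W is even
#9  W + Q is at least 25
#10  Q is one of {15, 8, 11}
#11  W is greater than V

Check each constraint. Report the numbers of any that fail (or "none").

All constraints are satisfied.

#1 3T + 2R = 3(3) + 2(4) = 17 — holds.
#2 T - W = 3 - 16 = -13 — holds.
#3 U + R + Q = 5 + 4 + 11 = 20 — holds.
#4 Q + R = 11 + 4 = 15 — holds.
#5 4W + 3V = 4(16) + 3(1) = 67 — holds.
#6 T = 3 is odd — holds.
#7 P - Q = 13 - 11 = 2 — holds.
#8 W = 16 is even — holds.
#9 W + Q = 16 + 11 = 27; 27 ≥ 25 — holds.
#10 Q = 11 is in {15, 8, 11} — holds.
#11 W = 16, V = 1; 16 > 1 — holds.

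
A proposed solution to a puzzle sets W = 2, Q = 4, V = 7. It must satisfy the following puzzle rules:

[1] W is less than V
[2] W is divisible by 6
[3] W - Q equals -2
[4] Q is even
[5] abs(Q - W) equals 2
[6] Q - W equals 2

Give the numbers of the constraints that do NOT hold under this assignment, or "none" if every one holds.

Constraint 2 does not hold.

[1] W = 2, V = 7; 2 < 7 — holds.
[2] 2 = 6*0 + 2, so 6 does not divide 2 — does not hold.
[3] W - Q = 2 - 4 = -2 — holds.
[4] Q = 4 is even — holds.
[5] abs(4 - 2) = 2 — holds.
[6] Q - W = 4 - 2 = 2 — holds.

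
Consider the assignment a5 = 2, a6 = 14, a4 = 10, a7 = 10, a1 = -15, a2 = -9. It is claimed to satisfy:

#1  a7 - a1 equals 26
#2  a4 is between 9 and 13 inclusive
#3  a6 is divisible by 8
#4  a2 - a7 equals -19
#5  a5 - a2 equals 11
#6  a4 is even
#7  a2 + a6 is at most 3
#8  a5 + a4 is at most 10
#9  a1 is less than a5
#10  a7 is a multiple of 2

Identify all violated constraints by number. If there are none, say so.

No — constraints 1, 3, 7, and 8 are not satisfied.

#1 a7 - a1 = 10 - (-15) = 25, not 26 — does not hold.
#2 a4 = 10 lies in [9, 13] — holds.
#3 14 = 8*1 + 6, so 8 does not divide 14 — does not hold.
#4 a2 - a7 = -9 - 10 = -19 — holds.
#5 a5 - a2 = 2 - (-9) = 11 — holds.
#6 a4 = 10 is even — holds.
#7 a2 + a6 = -9 + 14 = 5; 5 > 3, bound 3 not met — does not hold.
#8 a5 + a4 = 2 + 10 = 12; 12 > 10, bound 10 not met — does not hold.
#9 a1 = -15, a5 = 2; -15 < 2 — holds.
#10 10 / 2 = 5, so 2 divides 10 — holds.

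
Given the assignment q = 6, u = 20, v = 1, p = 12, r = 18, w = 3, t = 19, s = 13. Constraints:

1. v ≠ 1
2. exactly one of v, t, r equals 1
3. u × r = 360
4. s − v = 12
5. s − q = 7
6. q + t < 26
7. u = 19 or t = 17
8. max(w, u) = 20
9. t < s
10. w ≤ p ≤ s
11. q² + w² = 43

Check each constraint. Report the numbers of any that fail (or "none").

Violated: 1, 7, 9, and 11.

1. v = 1, but 1 is required to differ — fails.
2. v=1, t=19, r=18; 1 of them equals 1 — holds.
3. u × r = 20 × 18 = 360 — holds.
4. s − v = 13 − 1 = 12 — holds.
5. s − q = 13 − 6 = 7 — holds.
6. q + t = 6 + 19 = 25; 25 < 26 — holds.
7. u = 20 ≠ 19 and t = 19 ≠ 17; both disjuncts false — fails.
8. max(3, 20) = 20 — holds.
9. t = 19, s = 13; 19 ≥ 13 (want <) — fails.
10. values 3 ≤ 12 ≤ 13 — holds.
11. q² + w² = 6² + 3² = 36 + 9 = 45, not 43 — fails.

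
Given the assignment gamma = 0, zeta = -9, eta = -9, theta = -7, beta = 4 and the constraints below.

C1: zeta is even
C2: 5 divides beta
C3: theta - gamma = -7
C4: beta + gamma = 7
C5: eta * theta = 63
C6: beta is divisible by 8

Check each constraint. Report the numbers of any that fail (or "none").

C1: zeta = -9 is odd — violated.
C2: 4 = 5*0 + 4, so 5 does not divide 4 — violated.
C3: theta - gamma = -7 - 0 = -7 — satisfied.
C4: beta + gamma = 4 + 0 = 4, not 7 — violated.
C5: eta * theta = -9 * (-7) = 63 — satisfied.
C6: 4 = 8*0 + 4, so 8 does not divide 4 — violated.

Constraints 1, 2, 4, 6 are violated.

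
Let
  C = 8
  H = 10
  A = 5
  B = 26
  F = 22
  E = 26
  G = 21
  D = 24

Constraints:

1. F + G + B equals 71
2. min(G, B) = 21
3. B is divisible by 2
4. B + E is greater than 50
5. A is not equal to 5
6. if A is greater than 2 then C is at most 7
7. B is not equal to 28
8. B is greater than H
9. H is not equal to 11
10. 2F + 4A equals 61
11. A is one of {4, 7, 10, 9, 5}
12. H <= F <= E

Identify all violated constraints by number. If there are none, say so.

No — constraints 1, 5, 6, and 10 are not satisfied.

1. F + G + B = 22 + 21 + 26 = 69, not 71  fails
2. min(21, 26) = 21  holds
3. 26 / 2 = 13, so 2 divides 26  holds
4. B + E = 26 + 26 = 52; 52 > 50  holds
5. A = 5, but 5 is required to differ  fails
6. A = 5 > 2, so we need C ≤ 7; but C = 8 > 7  fails
7. B = 26, and 26 ≠ 28  holds
8. B = 26, H = 10; 26 > 10  holds
9. H = 10, and 10 ≠ 11  holds
10. 2F + 4A = 2(22) + 4(5) = 64, not 61  fails
11. A = 5 is in {4, 7, 10, 9, 5}  holds
12. values 10 <= 22 <= 26  holds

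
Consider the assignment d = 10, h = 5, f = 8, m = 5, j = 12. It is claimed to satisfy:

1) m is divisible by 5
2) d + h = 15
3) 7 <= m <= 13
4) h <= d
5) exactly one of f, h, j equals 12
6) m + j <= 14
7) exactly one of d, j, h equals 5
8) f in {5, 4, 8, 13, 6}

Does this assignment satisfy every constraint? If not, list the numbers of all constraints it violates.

1) 5 / 5 = 1, so 5 divides 5  ✔
2) d + h = 10 + 5 = 15  ✔
3) m = 5 is outside [7, 13]  ✘
4) h = 5, d = 10; 5 ≤ 10  ✔
5) f=8, h=5, j=12; 1 of them equals 12  ✔
6) m + j = 5 + 12 = 17; 17 > 14, bound 14 not met  ✘
7) d=10, j=12, h=5; 1 of them equals 5  ✔
8) f = 8 is in {5, 4, 8, 13, 6}  ✔

Violated: 3, 6.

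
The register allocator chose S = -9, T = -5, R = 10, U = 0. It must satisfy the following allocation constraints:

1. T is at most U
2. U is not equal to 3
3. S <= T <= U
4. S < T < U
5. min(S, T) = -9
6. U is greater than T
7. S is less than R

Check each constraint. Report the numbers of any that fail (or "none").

None — every constraint holds.

1. T = -5, U = 0; -5 ≤ 0  yes
2. U = 0, and 0 ≠ 3  yes
3. values -9 <= -5 <= 0  yes
4. values -9 < -5 < 0  yes
5. min(-9, -5) = -9  yes
6. U = 0, T = -5; 0 > -5  yes
7. S = -9, R = 10; -9 < 10  yes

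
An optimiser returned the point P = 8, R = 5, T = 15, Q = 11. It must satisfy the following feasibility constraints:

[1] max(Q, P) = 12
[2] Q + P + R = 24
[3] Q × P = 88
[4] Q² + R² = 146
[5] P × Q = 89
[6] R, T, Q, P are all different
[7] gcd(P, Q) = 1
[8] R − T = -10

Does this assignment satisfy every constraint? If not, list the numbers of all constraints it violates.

[1] max(11, 8) = 11, not 12 — fails.
[2] Q + P + R = 11 + 8 + 5 = 24 — holds.
[3] Q × P = 11 × 8 = 88 — holds.
[4] Q² + R² = 11² + 5² = 121 + 25 = 146 — holds.
[5] P × Q = 8 × 11 = 88, not 89 — fails.
[6] values 5, 15, 11, 8 are pairwise distinct — holds.
[7] gcd(8, 11) = 1 — holds.
[8] R − T = 5 − 15 = -10 — holds.

Constraints 1, 5 are violated.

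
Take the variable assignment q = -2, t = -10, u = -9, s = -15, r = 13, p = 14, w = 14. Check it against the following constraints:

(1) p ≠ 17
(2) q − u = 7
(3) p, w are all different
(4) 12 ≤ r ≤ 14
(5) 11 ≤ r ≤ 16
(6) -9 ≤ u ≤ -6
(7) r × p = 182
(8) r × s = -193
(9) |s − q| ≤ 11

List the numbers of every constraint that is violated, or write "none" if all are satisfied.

(1) p = 14, and 14 ≠ 17 — OK.
(2) q − u = -2 − (-9) = 7 — OK.
(3) p = w = 14, not all different — violated.
(4) r = 13 lies in [12, 14] — OK.
(5) r = 13 lies in [11, 16] — OK.
(6) u = -9 lies in [-9, -6] — OK.
(7) r × p = 13 × 14 = 182 — OK.
(8) r × s = 13 × (-15) = -195, not -193 — violated.
(9) |-15 − (-2)| = 13; 13 > 11, exceeds bound 11 — violated.

Violated: 3, 8, 9.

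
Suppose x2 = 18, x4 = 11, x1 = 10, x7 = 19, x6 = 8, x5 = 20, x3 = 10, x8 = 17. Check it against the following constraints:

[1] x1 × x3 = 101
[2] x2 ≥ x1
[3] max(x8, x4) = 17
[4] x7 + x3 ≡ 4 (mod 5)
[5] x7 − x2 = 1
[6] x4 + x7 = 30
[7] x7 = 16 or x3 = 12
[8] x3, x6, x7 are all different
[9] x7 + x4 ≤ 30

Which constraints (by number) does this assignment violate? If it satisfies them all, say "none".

No — constraints 1, 7 are not satisfied.

[1] x1 × x3 = 10 × 10 = 100, not 101 — does not hold.
[2] x2 = 18, x1 = 10; 18 ≥ 10 — holds.
[3] max(17, 11) = 17 — holds.
[4] x7 + x3 = 29; 29 mod 5 = 4 — holds.
[5] x7 − x2 = 19 − 18 = 1 — holds.
[6] x4 + x7 = 11 + 19 = 30 — holds.
[7] x7 = 19 ≠ 16 and x3 = 10 ≠ 12; both disjuncts false — does not hold.
[8] values 10, 8, 19 are pairwise distinct — holds.
[9] x7 + x4 = 19 + 11 = 30; 30 ≤ 30 — holds.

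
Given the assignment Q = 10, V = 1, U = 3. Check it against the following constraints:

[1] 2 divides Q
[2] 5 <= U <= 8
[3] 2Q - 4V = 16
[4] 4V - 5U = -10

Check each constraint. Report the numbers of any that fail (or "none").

Constraints 2 and 4 are violated.

[1] 10 / 2 = 5, so 2 divides 10 — holds.
[2] U = 3 is outside [5, 8] — fails.
[3] 2Q - 4V = 2(10) - 4(1) = 16 — holds.
[4] 4V - 5U = 4(1) - 5(3) = -11, not -10 — fails.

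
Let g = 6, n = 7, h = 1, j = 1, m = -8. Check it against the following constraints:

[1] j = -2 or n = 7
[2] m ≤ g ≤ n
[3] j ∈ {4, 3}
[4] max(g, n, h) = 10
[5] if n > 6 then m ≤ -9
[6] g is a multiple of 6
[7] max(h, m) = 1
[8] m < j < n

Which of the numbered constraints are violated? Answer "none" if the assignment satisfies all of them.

Constraints 3, 4, 5 are violated.

[1] j = 1 ≠ -2, but n = 7 = 7 (second disjunct) — satisfied.
[2] values -8 ≤ 6 ≤ 7 — satisfied.
[3] j = 1 is not in {4, 3} — violated.
[4] max(6, 7, 1) = 7, not 10 — violated.
[5] n = 7 > 6, so we need m ≤ -9; but m = -8 > -9 — violated.
[6] 6 / 6 = 1, so 6 divides 6 — satisfied.
[7] max(1, -8) = 1 — satisfied.
[8] values -8 < 1 < 7 — satisfied.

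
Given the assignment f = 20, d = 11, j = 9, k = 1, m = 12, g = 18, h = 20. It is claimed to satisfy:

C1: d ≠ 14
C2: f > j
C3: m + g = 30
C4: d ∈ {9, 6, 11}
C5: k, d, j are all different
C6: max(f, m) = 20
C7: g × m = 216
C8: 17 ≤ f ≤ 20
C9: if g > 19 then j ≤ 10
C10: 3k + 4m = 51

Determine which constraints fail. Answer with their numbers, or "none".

C1: d = 11, and 11 ≠ 14 — satisfied.
C2: f = 20, j = 9; 20 > 9 — satisfied.
C3: m + g = 12 + 18 = 30 — satisfied.
C4: d = 11 is in {9, 6, 11} — satisfied.
C5: values 1, 11, 9 are pairwise distinct — satisfied.
C6: max(20, 12) = 20 — satisfied.
C7: g × m = 18 × 12 = 216 — satisfied.
C8: f = 20 lies in [17, 20] — satisfied.
C9: g = 18, not > 19; antecedent false, conditional vacuously true — satisfied.
C10: 3k + 4m = 3(1) + 4(12) = 51 — satisfied.

All constraints are satisfied.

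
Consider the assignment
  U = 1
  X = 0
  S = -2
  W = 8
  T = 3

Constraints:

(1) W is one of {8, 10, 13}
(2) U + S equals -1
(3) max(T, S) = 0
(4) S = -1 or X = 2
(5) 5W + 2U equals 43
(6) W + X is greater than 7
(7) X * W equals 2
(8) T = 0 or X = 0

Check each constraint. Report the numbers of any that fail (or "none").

Constraints 3, 4, 5, 7 are violated.

(1) W = 8 is in {8, 10, 13}  OK
(2) U + S = 1 + (-2) = -1  OK
(3) max(3, -2) = 3, not 0  FAIL
(4) S = -2 ≠ -1 and X = 0 ≠ 2; both disjuncts false  FAIL
(5) 5W + 2U = 5(8) + 2(1) = 42, not 43  FAIL
(6) W + X = 8 + 0 = 8; 8 > 7  OK
(7) X * W = 0 * 8 = 0, not 2  FAIL
(8) T = 3 ≠ 0, but X = 0 = 0 (second disjunct)  OK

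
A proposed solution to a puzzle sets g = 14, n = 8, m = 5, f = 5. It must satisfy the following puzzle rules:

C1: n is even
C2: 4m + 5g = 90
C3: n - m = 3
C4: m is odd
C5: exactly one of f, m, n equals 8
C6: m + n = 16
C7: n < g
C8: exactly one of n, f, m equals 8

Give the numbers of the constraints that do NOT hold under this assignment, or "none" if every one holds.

Constraint 6 does not hold.

C1: n = 8 is even — holds.
C2: 4m + 5g = 4(5) + 5(14) = 90 — holds.
C3: n - m = 8 - 5 = 3 — holds.
C4: m = 5 is odd — holds.
C5: f=5, m=5, n=8; 1 of them equals 8 — holds.
C6: m + n = 5 + 8 = 13, not 16 — does not hold.
C7: n = 8, g = 14; 8 < 14 — holds.
C8: n=8, f=5, m=5; 1 of them equals 8 — holds.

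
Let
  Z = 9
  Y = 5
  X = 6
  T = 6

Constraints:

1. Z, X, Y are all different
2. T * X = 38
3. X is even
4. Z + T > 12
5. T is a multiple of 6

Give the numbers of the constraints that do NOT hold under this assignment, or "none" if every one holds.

1. values 9, 6, 5 are pairwise distinct — holds.
2. T * X = 6 * 6 = 36, not 38 — does not hold.
3. X = 6 is even — holds.
4. Z + T = 9 + 6 = 15; 15 > 12 — holds.
5. 6 / 6 = 1, so 6 divides 6 — holds.

No — constraint 2 is not satisfied.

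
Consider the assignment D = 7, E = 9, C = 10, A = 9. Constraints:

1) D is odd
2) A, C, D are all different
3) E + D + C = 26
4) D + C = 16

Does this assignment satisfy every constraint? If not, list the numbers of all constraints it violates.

1) D = 7 is odd — OK.
2) values 9, 10, 7 are pairwise distinct — OK.
3) E + D + C = 9 + 7 + 10 = 26 — OK.
4) D + C = 7 + 10 = 17, not 16 — violated.

No — constraint 4 is not satisfied.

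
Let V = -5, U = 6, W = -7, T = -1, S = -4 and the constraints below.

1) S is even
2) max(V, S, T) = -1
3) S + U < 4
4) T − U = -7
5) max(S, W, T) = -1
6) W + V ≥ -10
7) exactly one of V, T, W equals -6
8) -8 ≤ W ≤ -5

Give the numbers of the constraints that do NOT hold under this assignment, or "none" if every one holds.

1) S = -4 is even  true
2) max(-5, -4, -1) = -1  true
3) S + U = -4 + 6 = 2; 2 < 4  true
4) T − U = -1 − 6 = -7  true
5) max(-4, -7, -1) = -1  true
6) W + V = -7 + (-5) = -12; -12 < -10, bound -10 not met  false
7) V=-5, T=-1, W=-7; 0 of them equal -6, not exactly one  false
8) W = -7 lies in [-8, -5]  true

Violated: 6, 7.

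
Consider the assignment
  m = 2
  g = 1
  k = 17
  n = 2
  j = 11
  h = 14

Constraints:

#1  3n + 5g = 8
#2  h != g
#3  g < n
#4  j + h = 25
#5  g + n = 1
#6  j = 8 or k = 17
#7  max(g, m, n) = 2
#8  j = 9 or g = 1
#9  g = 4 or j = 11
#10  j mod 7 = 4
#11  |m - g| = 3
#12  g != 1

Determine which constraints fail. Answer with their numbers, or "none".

The assignment fails constraints 1, 5, 11, 12.

#1 3n + 5g = 3(2) + 5(1) = 11, not 8 — violated.
#2 h = 14, g = 1; distinct — OK.
#3 g = 1, n = 2; 1 < 2 — OK.
#4 j + h = 11 + 14 = 25 — OK.
#5 g + n = 1 + 2 = 3, not 1 — violated.
#6 j = 11 ≠ 8, but k = 17 = 17 (second disjunct) — OK.
#7 max(1, 2, 2) = 2 — OK.
#8 j = 11 ≠ 9, but g = 1 = 1 (second disjunct) — OK.
#9 g = 1 ≠ 4, but j = 11 = 11 (second disjunct) — OK.
#10 11 mod 7 = 4 — OK.
#11 |2 - 1| = 1, not 3 — violated.
#12 g = 1, but 1 is required to differ — violated.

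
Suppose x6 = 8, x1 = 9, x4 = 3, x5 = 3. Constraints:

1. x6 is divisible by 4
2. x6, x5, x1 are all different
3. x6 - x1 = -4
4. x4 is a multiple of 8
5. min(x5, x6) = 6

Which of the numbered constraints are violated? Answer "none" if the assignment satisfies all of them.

1. 8 / 4 = 2, so 4 divides 8 — OK.
2. values 8, 3, 9 are pairwise distinct — OK.
3. x6 - x1 = 8 - 9 = -1, not -4 — violated.
4. 3 = 8*0 + 3, so 8 does not divide 3 — violated.
5. min(3, 8) = 3, not 6 — violated.

Constraints 3, 4, and 5 are violated.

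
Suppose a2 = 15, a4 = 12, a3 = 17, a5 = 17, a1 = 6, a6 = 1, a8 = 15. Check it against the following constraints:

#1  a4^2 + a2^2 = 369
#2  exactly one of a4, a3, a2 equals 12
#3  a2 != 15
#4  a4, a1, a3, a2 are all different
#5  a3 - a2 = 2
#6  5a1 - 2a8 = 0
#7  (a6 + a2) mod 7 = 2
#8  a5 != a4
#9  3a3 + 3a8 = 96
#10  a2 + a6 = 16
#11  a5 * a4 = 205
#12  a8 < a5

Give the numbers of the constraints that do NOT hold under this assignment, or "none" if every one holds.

Constraints 3, 11 are violated.

#1 a4^2 + a2^2 = 12^2 + 15^2 = 144 + 225 = 369 — holds.
#2 a4=12, a3=17, a2=15; 1 of them equals 12 — holds.
#3 a2 = 15, but 15 is required to differ — fails.
#4 values 12, 6, 17, 15 are pairwise distinct — holds.
#5 a3 - a2 = 17 - 15 = 2 — holds.
#6 5a1 - 2a8 = 5(6) - 2(15) = 0 — holds.
#7 a6 + a2 = 16; 16 mod 7 = 2 — holds.
#8 a5 = 17, a4 = 12; distinct — holds.
#9 3a3 + 3a8 = 3(17) + 3(15) = 96 — holds.
#10 a2 + a6 = 15 + 1 = 16 — holds.
#11 a5 * a4 = 17 * 12 = 204, not 205 — fails.
#12 a8 = 15, a5 = 17; 15 < 17 — holds.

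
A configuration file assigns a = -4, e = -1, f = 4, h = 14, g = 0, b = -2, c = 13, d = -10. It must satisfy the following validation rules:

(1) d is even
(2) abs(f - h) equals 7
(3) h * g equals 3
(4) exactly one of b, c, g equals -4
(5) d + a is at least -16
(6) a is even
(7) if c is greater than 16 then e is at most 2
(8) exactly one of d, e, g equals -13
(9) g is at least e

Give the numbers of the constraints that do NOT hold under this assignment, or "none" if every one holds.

(1) d = -10 is even  yes
(2) abs(4 - 14) = 10, not 7  no
(3) h * g = 14 * 0 = 0, not 3  no
(4) b=-2, c=13, g=0; 0 of them equal -4, not exactly one  no
(5) d + a = -10 + (-4) = -14; -14 ≥ -16  yes
(6) a = -4 is even  yes
(7) c = 13, not > 16; antecedent false, conditional vacuously true  yes
(8) d=-10, e=-1, g=0; 0 of them equal -13, not exactly one  no
(9) g = 0, e = -1; 0 ≥ -1  yes

The assignment fails constraints 2, 3, 4, and 8.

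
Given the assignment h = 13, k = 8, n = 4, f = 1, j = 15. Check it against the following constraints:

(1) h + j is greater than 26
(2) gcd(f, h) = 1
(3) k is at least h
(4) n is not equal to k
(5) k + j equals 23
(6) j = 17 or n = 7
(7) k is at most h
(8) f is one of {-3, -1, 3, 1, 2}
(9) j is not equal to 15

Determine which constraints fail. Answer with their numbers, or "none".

Constraints 3, 6, 9 are violated.

(1) h + j = 13 + 15 = 28; 28 > 26  holds
(2) gcd(1, 13) = 1  holds
(3) k = 8, h = 13; 8 < 13 (want ≥)  fails
(4) n = 4, k = 8; distinct  holds
(5) k + j = 8 + 15 = 23  holds
(6) j = 15 ≠ 17 and n = 4 ≠ 7; both disjuncts false  fails
(7) k = 8, h = 13; 8 ≤ 13  holds
(8) f = 1 is in {-3, -1, 3, 1, 2}  holds
(9) j = 15, but 15 is required to differ  fails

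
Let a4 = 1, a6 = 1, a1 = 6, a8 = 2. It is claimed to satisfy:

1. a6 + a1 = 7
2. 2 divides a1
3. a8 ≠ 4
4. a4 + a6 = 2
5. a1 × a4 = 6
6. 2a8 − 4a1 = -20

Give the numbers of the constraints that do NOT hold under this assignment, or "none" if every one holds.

The assignment satisfies every constraint.

1. a6 + a1 = 1 + 6 = 7 — OK.
2. 6 / 2 = 3, so 2 divides 6 — OK.
3. a8 = 2, and 2 ≠ 4 — OK.
4. a4 + a6 = 1 + 1 = 2 — OK.
5. a1 × a4 = 6 × 1 = 6 — OK.
6. 2a8 − 4a1 = 2(2) − 4(6) = -20 — OK.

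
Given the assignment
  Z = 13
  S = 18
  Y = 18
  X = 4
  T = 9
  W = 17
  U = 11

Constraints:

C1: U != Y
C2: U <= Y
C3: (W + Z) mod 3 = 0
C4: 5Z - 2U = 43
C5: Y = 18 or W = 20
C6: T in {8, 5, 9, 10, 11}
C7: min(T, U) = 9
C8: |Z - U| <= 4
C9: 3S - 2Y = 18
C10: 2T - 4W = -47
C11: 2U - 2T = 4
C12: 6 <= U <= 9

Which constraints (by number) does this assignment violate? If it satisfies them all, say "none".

The assignment fails constraints 10, 12.

C1: U = 11, Y = 18; distinct — satisfied.
C2: U = 11, Y = 18; 11 ≤ 18 — satisfied.
C3: W + Z = 30; 30 mod 3 = 0 — satisfied.
C4: 5Z - 2U = 5(13) - 2(11) = 43 — satisfied.
C5: Y = 18 = 18 (first disjunct) — satisfied.
C6: T = 9 is in {8, 5, 9, 10, 11} — satisfied.
C7: min(9, 11) = 9 — satisfied.
C8: |13 - 11| = 2; 2 ≤ 4 — satisfied.
C9: 3S - 2Y = 3(18) - 2(18) = 18 — satisfied.
C10: 2T - 4W = 2(9) - 4(17) = -50, not -47 — violated.
C11: 2U - 2T = 2(11) - 2(9) = 4 — satisfied.
C12: U = 11 is outside [6, 9] — violated.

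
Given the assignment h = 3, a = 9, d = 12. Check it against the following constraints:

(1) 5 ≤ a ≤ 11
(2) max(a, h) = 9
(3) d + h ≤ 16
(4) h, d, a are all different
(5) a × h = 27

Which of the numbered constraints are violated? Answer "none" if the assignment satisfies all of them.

Yes — all constraints hold.

(1) a = 9 lies in [5, 11] — satisfied.
(2) max(9, 3) = 9 — satisfied.
(3) d + h = 12 + 3 = 15; 15 ≤ 16 — satisfied.
(4) values 3, 12, 9 are pairwise distinct — satisfied.
(5) a × h = 9 × 3 = 27 — satisfied.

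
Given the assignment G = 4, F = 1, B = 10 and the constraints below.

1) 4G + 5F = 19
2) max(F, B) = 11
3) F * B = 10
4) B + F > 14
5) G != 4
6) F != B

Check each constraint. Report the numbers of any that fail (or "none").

1) 4G + 5F = 4(4) + 5(1) = 21, not 19 — violated.
2) max(1, 10) = 10, not 11 — violated.
3) F * B = 1 * 10 = 10 — satisfied.
4) B + F = 10 + 1 = 11; 11 ≤ 14, bound 14 not met — violated.
5) G = 4, but 4 is required to differ — violated.
6) F = 1, B = 10; distinct — satisfied.

The assignment fails constraints 1, 2, 4, and 5.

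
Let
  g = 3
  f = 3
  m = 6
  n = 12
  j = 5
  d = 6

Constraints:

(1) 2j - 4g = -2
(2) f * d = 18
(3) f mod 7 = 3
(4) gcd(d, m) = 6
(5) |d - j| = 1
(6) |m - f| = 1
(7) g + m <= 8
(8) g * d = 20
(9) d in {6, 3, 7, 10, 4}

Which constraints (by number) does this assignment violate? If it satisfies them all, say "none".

Constraints 6, 7, and 8 do not hold.

(1) 2j - 4g = 2(5) - 4(3) = -2  ✔
(2) f * d = 3 * 6 = 18  ✔
(3) 3 mod 7 = 3  ✔
(4) gcd(6, 6) = 6  ✔
(5) |6 - 5| = 1  ✔
(6) |6 - 3| = 3, not 1  ✘
(7) g + m = 3 + 6 = 9; 9 > 8, bound 8 not met  ✘
(8) g * d = 3 * 6 = 18, not 20  ✘
(9) d = 6 is in {6, 3, 7, 10, 4}  ✔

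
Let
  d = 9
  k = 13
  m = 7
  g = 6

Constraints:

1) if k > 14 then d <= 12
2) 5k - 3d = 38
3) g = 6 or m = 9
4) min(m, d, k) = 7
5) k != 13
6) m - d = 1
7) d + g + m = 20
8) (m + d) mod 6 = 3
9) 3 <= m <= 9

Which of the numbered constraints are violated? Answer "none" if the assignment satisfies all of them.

Constraints 5, 6, 7, 8 are violated.

1) k = 13, not > 14; antecedent false, conditional vacuously true  true
2) 5k - 3d = 5(13) - 3(9) = 38  true
3) g = 6 = 6 (first disjunct)  true
4) min(7, 9, 13) = 7  true
5) k = 13, but 13 is required to differ  false
6) m - d = 7 - 9 = -2, not 1  false
7) d + g + m = 9 + 6 + 7 = 22, not 20  false
8) m + d = 16; 16 mod 6 = 4, not 3  false
9) m = 7 lies in [3, 9]  true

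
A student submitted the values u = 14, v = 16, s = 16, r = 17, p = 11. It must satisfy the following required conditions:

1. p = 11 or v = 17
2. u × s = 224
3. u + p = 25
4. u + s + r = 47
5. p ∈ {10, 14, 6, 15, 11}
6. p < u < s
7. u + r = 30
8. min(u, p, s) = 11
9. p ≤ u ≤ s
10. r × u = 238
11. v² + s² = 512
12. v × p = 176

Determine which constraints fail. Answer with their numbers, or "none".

The assignment fails constraint 7.

1. p = 11 = 11 (first disjunct) — holds.
2. u × s = 14 × 16 = 224 — holds.
3. u + p = 14 + 11 = 25 — holds.
4. u + s + r = 14 + 16 + 17 = 47 — holds.
5. p = 11 is in {10, 14, 6, 15, 11} — holds.
6. values 11 < 14 < 16 — holds.
7. u + r = 14 + 17 = 31, not 30 — fails.
8. min(14, 11, 16) = 11 — holds.
9. values 11 ≤ 14 ≤ 16 — holds.
10. r × u = 17 × 14 = 238 — holds.
11. v² + s² = 16² + 16² = 256 + 256 = 512 — holds.
12. v × p = 16 × 11 = 176 — holds.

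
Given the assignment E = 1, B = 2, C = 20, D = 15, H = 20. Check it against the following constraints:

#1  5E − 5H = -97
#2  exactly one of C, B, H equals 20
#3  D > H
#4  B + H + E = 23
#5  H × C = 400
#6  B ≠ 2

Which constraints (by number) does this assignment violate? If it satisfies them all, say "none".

#1 5E − 5H = 5(1) − 5(20) = -95, not -97 — fails.
#2 C=20, B=2, H=20; 2 of them equal 20, not exactly one — fails.
#3 D = 15, H = 20; 15 ≤ 20 (want >) — fails.
#4 B + H + E = 2 + 20 + 1 = 23 — holds.
#5 H × C = 20 × 20 = 400 — holds.
#6 B = 2, but 2 is required to differ — fails.

Violated: 1, 2, 3, 6.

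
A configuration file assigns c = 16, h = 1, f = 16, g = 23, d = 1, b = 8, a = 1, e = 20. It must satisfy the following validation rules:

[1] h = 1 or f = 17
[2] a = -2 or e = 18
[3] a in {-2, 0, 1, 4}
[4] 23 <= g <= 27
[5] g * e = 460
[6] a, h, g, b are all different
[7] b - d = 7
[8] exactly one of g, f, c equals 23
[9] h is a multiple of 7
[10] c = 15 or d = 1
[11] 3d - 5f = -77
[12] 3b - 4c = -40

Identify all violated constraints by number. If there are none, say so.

[1] h = 1 = 1 (first disjunct)  ✓
[2] a = 1 ≠ -2 and e = 20 ≠ 18; both disjuncts false  ✗
[3] a = 1 is in {-2, 0, 1, 4}  ✓
[4] g = 23 lies in [23, 27]  ✓
[5] g * e = 23 * 20 = 460  ✓
[6] a = h = 1, not all different  ✗
[7] b - d = 8 - 1 = 7  ✓
[8] g=23, f=16, c=16; 1 of them equals 23  ✓
[9] 1 = 7*0 + 1, so 7 does not divide 1  ✗
[10] c = 16 ≠ 15, but d = 1 = 1 (second disjunct)  ✓
[11] 3d - 5f = 3(1) - 5(16) = -77  ✓
[12] 3b - 4c = 3(8) - 4(16) = -40  ✓

Constraints 2, 6, and 9 are violated.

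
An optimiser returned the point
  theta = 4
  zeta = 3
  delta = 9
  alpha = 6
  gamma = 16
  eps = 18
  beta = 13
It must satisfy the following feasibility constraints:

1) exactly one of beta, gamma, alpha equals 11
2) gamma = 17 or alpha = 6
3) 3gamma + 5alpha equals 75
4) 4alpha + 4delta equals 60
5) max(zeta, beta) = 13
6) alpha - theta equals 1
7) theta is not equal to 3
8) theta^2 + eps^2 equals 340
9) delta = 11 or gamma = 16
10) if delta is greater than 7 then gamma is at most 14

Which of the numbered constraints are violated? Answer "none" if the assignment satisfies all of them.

Constraints 1, 3, 6, 10 do not hold.

1) beta=13, gamma=16, alpha=6; 0 of them equal 11, not exactly one — fails.
2) gamma = 16 ≠ 17, but alpha = 6 = 6 (second disjunct) — holds.
3) 3gamma + 5alpha = 3(16) + 5(6) = 78, not 75 — fails.
4) 4alpha + 4delta = 4(6) + 4(9) = 60 — holds.
5) max(3, 13) = 13 — holds.
6) alpha - theta = 6 - 4 = 2, not 1 — fails.
7) theta = 4, and 4 ≠ 3 — holds.
8) theta^2 + eps^2 = 4^2 + 18^2 = 16 + 324 = 340 — holds.
9) delta = 9 ≠ 11, but gamma = 16 = 16 (second disjunct) — holds.
10) delta = 9 > 7, so we need gamma ≤ 14; but gamma = 16 > 14 — fails.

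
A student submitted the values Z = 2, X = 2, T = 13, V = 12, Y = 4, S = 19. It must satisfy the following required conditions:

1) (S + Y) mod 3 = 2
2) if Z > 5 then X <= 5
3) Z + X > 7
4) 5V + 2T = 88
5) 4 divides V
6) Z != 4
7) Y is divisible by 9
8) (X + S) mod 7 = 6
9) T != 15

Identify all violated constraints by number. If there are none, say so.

Violated: 3, 4, 7, and 8.

1) S + Y = 23; 23 mod 3 = 2 — satisfied.
2) Z = 2, not > 5; antecedent false, conditional vacuously true — satisfied.
3) Z + X = 2 + 2 = 4; 4 ≤ 7, bound 7 not met — violated.
4) 5V + 2T = 5(12) + 2(13) = 86, not 88 — violated.
5) 12 / 4 = 3, so 4 divides 12 — satisfied.
6) Z = 2, and 2 ≠ 4 — satisfied.
7) 4 = 9*0 + 4, so 9 does not divide 4 — violated.
8) X + S = 21; 21 mod 7 = 0, not 6 — violated.
9) T = 13, and 13 ≠ 15 — satisfied.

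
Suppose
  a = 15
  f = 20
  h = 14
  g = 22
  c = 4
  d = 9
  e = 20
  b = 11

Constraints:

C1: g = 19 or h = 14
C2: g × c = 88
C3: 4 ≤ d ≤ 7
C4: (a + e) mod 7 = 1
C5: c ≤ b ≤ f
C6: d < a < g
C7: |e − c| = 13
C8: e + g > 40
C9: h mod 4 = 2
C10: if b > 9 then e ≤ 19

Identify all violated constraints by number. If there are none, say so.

C1: g = 22 ≠ 19, but h = 14 = 14 (second disjunct) — holds.
C2: g × c = 22 × 4 = 88 — holds.
C3: d = 9 is outside [4, 7] — does not hold.
C4: a + e = 35; 35 mod 7 = 0, not 1 — does not hold.
C5: values 4 ≤ 11 ≤ 20 — holds.
C6: values 9 < 15 < 22 — holds.
C7: |20 − 4| = 16, not 13 — does not hold.
C8: e + g = 20 + 22 = 42; 42 > 40 — holds.
C9: 14 mod 4 = 2 — holds.
C10: b = 11 > 9, so we need e ≤ 19; but e = 20 > 19 — does not hold.

Constraints 3, 4, 7, and 10 are violated.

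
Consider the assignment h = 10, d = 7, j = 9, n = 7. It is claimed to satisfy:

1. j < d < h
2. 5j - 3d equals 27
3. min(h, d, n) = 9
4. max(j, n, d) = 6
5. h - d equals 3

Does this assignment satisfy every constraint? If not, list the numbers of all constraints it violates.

1. values 9, 7, 10; j = 9 is not < d = 7  ✗
2. 5j - 3d = 5(9) - 3(7) = 24, not 27  ✗
3. min(10, 7, 7) = 7, not 9  ✗
4. max(9, 7, 7) = 9, not 6  ✗
5. h - d = 10 - 7 = 3  ✓

Violated: 1, 2, 3, 4.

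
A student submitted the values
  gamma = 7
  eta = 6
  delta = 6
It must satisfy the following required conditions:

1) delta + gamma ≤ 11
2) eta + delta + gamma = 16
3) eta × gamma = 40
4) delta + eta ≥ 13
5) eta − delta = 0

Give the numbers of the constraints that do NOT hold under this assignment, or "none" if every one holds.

The assignment fails constraints 1, 2, 3, and 4.

1) delta + gamma = 6 + 7 = 13; 13 > 11, bound 11 not met — fails.
2) eta + delta + gamma = 6 + 6 + 7 = 19, not 16 — fails.
3) eta × gamma = 6 × 7 = 42, not 40 — fails.
4) delta + eta = 6 + 6 = 12; 12 < 13, bound 13 not met — fails.
5) eta − delta = 6 − 6 = 0 — holds.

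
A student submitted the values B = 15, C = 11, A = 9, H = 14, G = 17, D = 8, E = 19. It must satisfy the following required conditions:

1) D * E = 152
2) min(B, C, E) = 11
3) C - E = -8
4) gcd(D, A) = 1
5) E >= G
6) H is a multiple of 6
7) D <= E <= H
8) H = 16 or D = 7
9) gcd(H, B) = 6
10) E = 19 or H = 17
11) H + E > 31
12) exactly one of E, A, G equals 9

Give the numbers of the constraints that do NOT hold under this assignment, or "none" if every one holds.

1) D * E = 8 * 19 = 152 — holds.
2) min(15, 11, 19) = 11 — holds.
3) C - E = 11 - 19 = -8 — holds.
4) gcd(8, 9) = 1 — holds.
5) E = 19, G = 17; 19 ≥ 17 — holds.
6) 14 = 6*2 + 2, so 6 does not divide 14 — does not hold.
7) values 8, 19, 14; E = 19 is not <= H = 14 — does not hold.
8) H = 14 ≠ 16 and D = 8 ≠ 7; both disjuncts false — does not hold.
9) gcd(14, 15) = 1, not 6 — does not hold.
10) E = 19 = 19 (first disjunct) — holds.
11) H + E = 14 + 19 = 33; 33 > 31 — holds.
12) E=19, A=9, G=17; 1 of them equals 9 — holds.

Constraints 6, 7, 8, and 9 do not hold.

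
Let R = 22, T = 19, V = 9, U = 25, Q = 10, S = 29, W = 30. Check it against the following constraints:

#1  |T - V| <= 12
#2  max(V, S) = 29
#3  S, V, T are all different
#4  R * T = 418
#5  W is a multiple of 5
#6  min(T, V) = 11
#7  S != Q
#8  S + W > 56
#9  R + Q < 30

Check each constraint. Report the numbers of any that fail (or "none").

#1 |19 - 9| = 10; 10 ≤ 12  true
#2 max(9, 29) = 29  true
#3 values 29, 9, 19 are pairwise distinct  true
#4 R * T = 22 * 19 = 418  true
#5 30 / 5 = 6, so 5 divides 30  true
#6 min(19, 9) = 9, not 11  false
#7 S = 29, Q = 10; distinct  true
#8 S + W = 29 + 30 = 59; 59 > 56  true
#9 R + Q = 22 + 10 = 32; 32 ≥ 30, bound 30 not met  false

The assignment fails constraints 6 and 9.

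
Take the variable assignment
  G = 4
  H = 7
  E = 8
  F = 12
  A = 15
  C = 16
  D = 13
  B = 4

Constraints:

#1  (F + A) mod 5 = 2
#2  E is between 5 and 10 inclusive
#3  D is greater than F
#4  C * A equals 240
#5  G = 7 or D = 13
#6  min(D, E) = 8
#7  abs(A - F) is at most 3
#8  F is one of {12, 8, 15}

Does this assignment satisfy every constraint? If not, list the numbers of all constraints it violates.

No violations.

#1 F + A = 27; 27 mod 5 = 2 — satisfied.
#2 E = 8 lies in [5, 10] — satisfied.
#3 D = 13, F = 12; 13 > 12 — satisfied.
#4 C * A = 16 * 15 = 240 — satisfied.
#5 G = 4 ≠ 7, but D = 13 = 13 (second disjunct) — satisfied.
#6 min(13, 8) = 8 — satisfied.
#7 abs(15 - 12) = 3; 3 ≤ 3 — satisfied.
#8 F = 12 is in {12, 8, 15} — satisfied.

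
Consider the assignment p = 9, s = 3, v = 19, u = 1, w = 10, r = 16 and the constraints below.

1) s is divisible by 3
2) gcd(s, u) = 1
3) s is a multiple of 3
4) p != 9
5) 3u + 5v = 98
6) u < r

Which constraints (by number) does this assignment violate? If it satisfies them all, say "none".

1) 3 / 3 = 1, so 3 divides 3 — OK.
2) gcd(3, 1) = 1 — OK.
3) 3 / 3 = 1, so 3 divides 3 — OK.
4) p = 9, but 9 is required to differ — violated.
5) 3u + 5v = 3(1) + 5(19) = 98 — OK.
6) u = 1, r = 16; 1 < 16 — OK.

The assignment fails constraint 4.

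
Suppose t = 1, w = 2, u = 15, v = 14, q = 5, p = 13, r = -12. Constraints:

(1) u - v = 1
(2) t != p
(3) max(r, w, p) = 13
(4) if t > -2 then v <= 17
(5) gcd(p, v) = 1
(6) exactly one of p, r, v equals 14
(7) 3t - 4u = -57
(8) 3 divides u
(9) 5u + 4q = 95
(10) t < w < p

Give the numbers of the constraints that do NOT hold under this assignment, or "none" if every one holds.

Yes — all constraints hold.

(1) u - v = 15 - 14 = 1  ✔
(2) t = 1, p = 13; distinct  ✔
(3) max(-12, 2, 13) = 13  ✔
(4) t = 1 > -2, so we need v ≤ 17; v = 14 ≤ 17  ✔
(5) gcd(13, 14) = 1  ✔
(6) p=13, r=-12, v=14; 1 of them equals 14  ✔
(7) 3t - 4u = 3(1) - 4(15) = -57  ✔
(8) 15 / 3 = 5, so 3 divides 15  ✔
(9) 5u + 4q = 5(15) + 4(5) = 95  ✔
(10) values 1 < 2 < 13  ✔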